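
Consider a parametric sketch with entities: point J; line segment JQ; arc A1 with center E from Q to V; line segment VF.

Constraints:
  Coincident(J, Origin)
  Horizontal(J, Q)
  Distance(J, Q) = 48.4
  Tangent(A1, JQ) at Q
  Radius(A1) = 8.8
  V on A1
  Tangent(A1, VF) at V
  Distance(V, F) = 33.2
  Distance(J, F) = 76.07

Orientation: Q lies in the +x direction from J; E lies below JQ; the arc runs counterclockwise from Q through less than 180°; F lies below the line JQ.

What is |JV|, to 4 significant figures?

44.75

J is at the origin; J and Q share the same y with |JQ| = 48.4 and Q on the +x side, so Q = (48.40, 0.000). Tangency of A1 to JQ means the radius EQ is perpendicular to JQ, so E = Q + (0, -8.8) = (48.40, -8.800). Since EV ⟂ VF (tangency), |EF| = √(8.8² + 33.2²) = 34.35 regardless of where V sits on A1. So F lies on both circle(J, 76.07) and circle(E, 34.35); the below-JQ intersection is F = (65.59, -38.54). V is the foot of the tangent from F: V = (42.16, -15.01).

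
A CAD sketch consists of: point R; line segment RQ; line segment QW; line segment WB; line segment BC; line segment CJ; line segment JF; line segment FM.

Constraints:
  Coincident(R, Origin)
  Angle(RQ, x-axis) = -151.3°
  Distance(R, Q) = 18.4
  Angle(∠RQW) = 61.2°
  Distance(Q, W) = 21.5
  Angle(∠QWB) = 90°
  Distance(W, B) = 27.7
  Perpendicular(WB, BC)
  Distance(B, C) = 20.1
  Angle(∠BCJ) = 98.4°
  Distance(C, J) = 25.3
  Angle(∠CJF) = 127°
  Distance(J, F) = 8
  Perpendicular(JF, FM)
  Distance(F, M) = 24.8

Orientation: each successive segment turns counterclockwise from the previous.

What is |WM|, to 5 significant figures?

14.398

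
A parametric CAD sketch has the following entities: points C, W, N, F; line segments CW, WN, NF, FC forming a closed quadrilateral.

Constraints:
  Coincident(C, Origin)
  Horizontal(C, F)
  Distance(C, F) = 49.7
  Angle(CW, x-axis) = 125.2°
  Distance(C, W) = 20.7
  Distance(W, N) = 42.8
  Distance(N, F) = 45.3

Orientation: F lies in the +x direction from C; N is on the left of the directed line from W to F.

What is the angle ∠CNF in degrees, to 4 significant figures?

66.18°

C is at the origin; C and F share the same y with |CF| = 49.7 and F in +x, so F = (49.7, 0). CW runs at 125.2° with |CW| = 20.7, so W = (-11.93, 16.91). N is determined by |WN| = 42.8 and |NF| = 45.3 together: it lies at the intersection of circle(W, 42.8) and circle(F, 45.3). With |WF| = 63.91, the foot of the radical line on WF is 30.23 from W and the perpendicular offset is √(42.8² − 30.23²) = 30.30. Taking the left-of-WF solution: N = (25.24, 38.13).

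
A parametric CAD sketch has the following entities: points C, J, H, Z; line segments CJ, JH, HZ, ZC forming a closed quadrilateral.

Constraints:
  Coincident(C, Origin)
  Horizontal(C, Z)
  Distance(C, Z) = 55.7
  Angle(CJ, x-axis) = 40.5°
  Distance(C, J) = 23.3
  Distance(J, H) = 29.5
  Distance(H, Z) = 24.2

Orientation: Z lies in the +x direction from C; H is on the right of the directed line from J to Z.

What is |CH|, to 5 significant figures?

34.944

Checks: C.y = 0.00, Z.y = 0.00 ✓; |JH| = 29.50 ✓; |HZ| = 24.20 ✓.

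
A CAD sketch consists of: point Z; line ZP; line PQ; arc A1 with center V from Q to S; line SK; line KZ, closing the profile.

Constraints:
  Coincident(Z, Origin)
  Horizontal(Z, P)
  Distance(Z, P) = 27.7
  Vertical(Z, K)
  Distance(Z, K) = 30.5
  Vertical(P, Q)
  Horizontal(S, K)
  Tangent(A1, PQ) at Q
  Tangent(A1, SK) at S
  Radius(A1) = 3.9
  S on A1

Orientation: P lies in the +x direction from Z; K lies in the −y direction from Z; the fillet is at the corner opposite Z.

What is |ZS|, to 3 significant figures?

38.7

The virtual corner opposite Z is at (27.7, -30.5). Since A1 is tangent to PQ there, VQ ⟂ PQ and the tangent condition forces VS to be normal to SK, with radius 3.9, so the center V sits 3.9 in from both sides at V = (23.8, -26.6). That places the tangent points at Q = (27.7, -26.6) on PQ and S = (23.8, -30.5) on SK. Then |ZS| = |S − Z| = 38.7.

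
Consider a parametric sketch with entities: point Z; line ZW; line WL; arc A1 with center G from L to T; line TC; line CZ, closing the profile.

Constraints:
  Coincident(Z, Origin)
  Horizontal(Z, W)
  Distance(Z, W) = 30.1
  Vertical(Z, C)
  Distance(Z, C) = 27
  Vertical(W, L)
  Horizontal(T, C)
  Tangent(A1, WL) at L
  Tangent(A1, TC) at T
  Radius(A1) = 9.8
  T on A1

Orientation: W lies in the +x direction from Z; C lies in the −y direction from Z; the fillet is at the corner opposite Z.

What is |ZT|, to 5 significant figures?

33.780

Z is at the origin; ZW is horizontal with |ZW| = 30.1 and W on the +x side, so W = (30.100, 0.0000). ZC is vertical with |ZC| = 27.0 and C on the −y side, so C = (0.0000, -27.000). The virtual corner opposite Z is at (30.100, -27.000). The tangent condition forces GL to be normal to WL and tangency of A1 to TC means the radius GT is perpendicular to TC, with radius 9.8, so the center G sits 9.8 in from both sides at G = (20.300, -17.200). That places the tangent points at L = (30.100, -17.200) on WL and T = (20.300, -27.000) on TC. Then |ZT| = |T − Z| = 33.780.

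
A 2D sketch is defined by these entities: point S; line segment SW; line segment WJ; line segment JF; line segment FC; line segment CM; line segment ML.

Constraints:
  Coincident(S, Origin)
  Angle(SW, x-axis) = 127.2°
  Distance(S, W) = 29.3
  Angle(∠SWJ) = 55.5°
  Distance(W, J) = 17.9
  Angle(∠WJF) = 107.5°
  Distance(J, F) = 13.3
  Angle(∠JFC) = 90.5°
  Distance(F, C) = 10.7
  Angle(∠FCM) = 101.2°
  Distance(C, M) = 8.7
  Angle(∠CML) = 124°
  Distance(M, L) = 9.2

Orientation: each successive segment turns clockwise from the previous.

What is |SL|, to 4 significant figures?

24.47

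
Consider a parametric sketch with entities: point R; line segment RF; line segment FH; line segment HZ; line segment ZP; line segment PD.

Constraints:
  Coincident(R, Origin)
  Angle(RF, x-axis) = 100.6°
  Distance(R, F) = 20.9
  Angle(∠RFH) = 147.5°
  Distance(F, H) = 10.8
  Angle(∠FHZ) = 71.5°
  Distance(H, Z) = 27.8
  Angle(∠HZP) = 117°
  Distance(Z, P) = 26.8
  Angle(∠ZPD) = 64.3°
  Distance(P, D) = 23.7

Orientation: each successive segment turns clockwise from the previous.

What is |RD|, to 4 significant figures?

3.547

R is at the origin; RF runs at 100.6° with length 20.9, so F = (-3.845, 20.54). ∠RFH = 147.5° gives FH at 68.10° from the x-axis; with |FH| = 10.8, H = (0.1837, 30.56). ∠FHZ = 71.5° gives HZ at -40.40° from the x-axis; with |HZ| = 27.8, Z = (21.35, 12.55). ∠HZP = 117.0° gives ZP at -103.4° from the x-axis; with |ZP| = 26.8, P = (15.14, -13.52). ∠ZPD = 64.3° gives PD at 140.9° from the x-axis; with |PD| = 23.7, D = (-3.249, 1.423). Then |RD| = |D − R| = 3.547.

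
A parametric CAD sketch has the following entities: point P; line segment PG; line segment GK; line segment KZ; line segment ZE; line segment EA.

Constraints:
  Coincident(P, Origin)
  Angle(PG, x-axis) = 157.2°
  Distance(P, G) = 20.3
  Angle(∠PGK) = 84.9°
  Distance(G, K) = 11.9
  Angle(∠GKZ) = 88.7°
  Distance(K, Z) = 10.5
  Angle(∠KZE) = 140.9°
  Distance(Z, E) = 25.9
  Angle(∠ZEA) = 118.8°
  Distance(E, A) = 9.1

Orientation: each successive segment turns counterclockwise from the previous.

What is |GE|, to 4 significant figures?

30.65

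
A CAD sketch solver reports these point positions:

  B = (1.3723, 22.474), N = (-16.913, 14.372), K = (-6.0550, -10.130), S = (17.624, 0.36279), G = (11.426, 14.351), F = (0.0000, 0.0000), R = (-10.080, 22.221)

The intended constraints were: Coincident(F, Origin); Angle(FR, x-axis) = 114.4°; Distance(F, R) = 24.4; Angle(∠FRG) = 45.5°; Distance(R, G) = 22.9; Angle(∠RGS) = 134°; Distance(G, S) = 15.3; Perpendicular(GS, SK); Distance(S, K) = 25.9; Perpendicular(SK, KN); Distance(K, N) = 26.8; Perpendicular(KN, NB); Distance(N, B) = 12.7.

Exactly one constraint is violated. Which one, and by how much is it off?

Distance(N, B) = 12.7 — off by 7.30.

F = (0.00, 0.00) ✓; FR at 114.4° ✓; |FR| = 24.40 ✓; ∠FRG = 45.50° ✓; |RG| = 22.90 ✓; ∠RGS = 134.0° ✓; |GS| = 15.30 ✓; ∠(GS, SK) = 90.00° ✓; |SK| = 25.90 ✓; ∠(SK, KN) = 90.00° ✓; |KN| = 26.80 ✓; ∠(KN, NB) = 90.00° ✓; |NB| = 20.00 ✗.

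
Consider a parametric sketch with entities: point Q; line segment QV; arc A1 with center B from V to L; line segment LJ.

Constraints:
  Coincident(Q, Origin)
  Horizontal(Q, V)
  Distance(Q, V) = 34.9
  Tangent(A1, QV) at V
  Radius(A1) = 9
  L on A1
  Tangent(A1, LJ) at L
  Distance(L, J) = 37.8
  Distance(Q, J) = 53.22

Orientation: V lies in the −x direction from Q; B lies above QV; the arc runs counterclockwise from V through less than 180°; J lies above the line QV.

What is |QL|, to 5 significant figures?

27.389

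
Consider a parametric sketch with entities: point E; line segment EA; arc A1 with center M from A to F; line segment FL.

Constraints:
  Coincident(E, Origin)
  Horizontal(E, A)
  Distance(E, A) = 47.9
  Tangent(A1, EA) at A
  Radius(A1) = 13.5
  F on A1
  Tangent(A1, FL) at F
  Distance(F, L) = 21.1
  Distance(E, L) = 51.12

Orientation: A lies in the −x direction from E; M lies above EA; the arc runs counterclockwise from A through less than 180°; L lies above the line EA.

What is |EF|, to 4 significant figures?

37.51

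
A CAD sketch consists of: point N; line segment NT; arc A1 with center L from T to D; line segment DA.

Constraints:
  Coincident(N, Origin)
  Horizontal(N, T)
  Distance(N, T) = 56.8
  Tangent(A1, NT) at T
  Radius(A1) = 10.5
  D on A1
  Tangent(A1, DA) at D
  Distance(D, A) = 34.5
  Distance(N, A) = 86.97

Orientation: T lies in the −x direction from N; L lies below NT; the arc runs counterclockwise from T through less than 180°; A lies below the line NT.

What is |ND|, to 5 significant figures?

67.236

N is at the origin; N and T share the same y with |NT| = 56.8 and T on the −x side, so T = (-56.800, 0.0000). Tangency of A1 to NT means the radius LT is perpendicular to NT, so L = T + (0, -10.5) = (-56.800, -10.500). Since LD ⟂ DA (tangency), |LA| = √(10.5² + 34.5²) = 36.062 regardless of where D sits on A1. So A lies on both circle(N, 86.97) and circle(L, 36.062); the below-NT intersection is A = (-77.047, -40.342). D is the foot of the tangent from A: D = (-66.829, -7.3900).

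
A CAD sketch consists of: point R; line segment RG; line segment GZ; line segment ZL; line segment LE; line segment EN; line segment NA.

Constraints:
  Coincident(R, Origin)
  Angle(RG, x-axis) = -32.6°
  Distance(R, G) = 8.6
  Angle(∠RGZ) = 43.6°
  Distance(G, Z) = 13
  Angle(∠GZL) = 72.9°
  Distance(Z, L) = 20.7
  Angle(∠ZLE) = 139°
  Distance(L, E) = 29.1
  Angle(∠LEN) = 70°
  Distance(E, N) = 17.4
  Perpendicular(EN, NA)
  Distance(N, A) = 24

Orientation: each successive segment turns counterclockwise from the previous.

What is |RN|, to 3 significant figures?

30.2

∠ZLE = 139.0° gives LE at -108° from the x-axis; with |LE| = 29.1, E = (-22.7, -30.3). ∠LEN = 70.0° gives EN at 1.90° from the x-axis; with |EN| = 17.4, N = (-5.27, -29.7). Then |RN| = |N − R| = 30.2.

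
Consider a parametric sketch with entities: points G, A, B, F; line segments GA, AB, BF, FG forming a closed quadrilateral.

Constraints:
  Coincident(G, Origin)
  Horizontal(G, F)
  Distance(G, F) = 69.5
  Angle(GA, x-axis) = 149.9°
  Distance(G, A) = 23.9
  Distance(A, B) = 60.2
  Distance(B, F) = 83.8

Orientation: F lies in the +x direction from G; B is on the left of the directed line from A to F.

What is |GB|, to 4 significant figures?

63.24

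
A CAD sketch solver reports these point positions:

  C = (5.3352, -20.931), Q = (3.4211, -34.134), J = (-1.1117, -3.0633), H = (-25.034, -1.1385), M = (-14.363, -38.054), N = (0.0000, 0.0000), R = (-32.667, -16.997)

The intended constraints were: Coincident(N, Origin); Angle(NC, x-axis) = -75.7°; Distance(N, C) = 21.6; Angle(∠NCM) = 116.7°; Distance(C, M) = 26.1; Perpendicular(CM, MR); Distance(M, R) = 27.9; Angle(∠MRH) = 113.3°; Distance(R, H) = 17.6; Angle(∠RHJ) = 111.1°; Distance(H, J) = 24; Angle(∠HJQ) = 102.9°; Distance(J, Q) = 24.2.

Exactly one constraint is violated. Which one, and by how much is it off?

Distance(J, Q) = 24.2 — off by 7.20.

N = (0.00, 0.00) ✓; NC at -75.70° ✓; |NC| = 21.60 ✓; ∠NCM = 116.7° ✓; |CM| = 26.10 ✓; ∠(CM, MR) = 90.00° ✓; |MR| = 27.90 ✓; ∠MRH = 113.3° ✓; |RH| = 17.60 ✓; ∠RHJ = 111.1° ✓; |HJ| = 24.00 ✓; ∠HJQ = 102.9° ✓; |JQ| = 31.40 ✗.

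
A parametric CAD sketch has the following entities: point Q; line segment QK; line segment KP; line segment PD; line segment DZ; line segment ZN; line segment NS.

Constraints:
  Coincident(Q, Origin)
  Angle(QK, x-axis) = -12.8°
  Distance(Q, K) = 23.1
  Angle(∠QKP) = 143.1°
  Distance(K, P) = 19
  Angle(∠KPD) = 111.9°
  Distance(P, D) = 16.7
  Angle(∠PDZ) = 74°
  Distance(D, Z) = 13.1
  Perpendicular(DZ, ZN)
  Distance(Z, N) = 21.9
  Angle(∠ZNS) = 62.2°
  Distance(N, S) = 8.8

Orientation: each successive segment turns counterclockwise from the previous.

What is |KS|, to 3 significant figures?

18.2

DZ ⟂ ZN, so ZN runs at -71.8°; with |ZN| = 21.9, N = (33.6, -5.57). ∠ZNS = 62.2° gives NS at 46.0° from the x-axis; with |NS| = 8.8, S = (39.7, 0.762). Then |KS| = |S − K| = 18.2.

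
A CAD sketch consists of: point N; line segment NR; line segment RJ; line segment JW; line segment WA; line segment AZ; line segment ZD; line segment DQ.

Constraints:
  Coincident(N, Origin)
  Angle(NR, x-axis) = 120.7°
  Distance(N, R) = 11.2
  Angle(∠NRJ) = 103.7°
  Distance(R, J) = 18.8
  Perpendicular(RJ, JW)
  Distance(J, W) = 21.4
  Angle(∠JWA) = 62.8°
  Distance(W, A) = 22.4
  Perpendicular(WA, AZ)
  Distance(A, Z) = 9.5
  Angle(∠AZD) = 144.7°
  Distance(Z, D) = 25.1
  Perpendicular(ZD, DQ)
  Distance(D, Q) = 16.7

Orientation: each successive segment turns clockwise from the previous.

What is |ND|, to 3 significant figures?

34.4

The perpendicularity gives AZ at right angles to WA, so AZ runs at 107°; with |AZ| = 9.5, Z = (-1.52, 9.95). ∠AZD = 144.7° gives ZD at 71.9° from the x-axis; with |ZD| = 25.1, D = (6.28, 33.8). Then |ND| = |D − N| = 34.4.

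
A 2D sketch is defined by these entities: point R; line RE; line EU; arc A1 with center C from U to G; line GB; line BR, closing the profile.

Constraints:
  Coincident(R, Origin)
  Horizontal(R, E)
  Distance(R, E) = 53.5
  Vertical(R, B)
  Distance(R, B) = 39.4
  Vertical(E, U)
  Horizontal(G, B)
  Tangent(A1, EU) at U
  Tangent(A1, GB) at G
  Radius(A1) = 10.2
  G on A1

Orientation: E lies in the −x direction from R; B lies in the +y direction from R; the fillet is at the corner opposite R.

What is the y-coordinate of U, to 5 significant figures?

29.200

R is at the origin; RE is horizontal with |RE| = 53.5 and E on the −x side, so E = (-53.500, 0.0000). R and B share the same x with |RB| = 39.4 and B on the +y side, so B = (0.0000, 39.400). The virtual corner opposite R is at (-53.500, 39.400). A1 meets EU tangentially, so CU is at right angles to EU and tangency of A1 to GB means the radius CG is perpendicular to GB, with radius 10.2, so the center C sits 10.2 in from both sides at C = (-43.300, 29.200). That places the tangent points at U = (-53.500, 29.200) on EU and G = (-43.300, 39.400) on GB. So U.y = 29.200.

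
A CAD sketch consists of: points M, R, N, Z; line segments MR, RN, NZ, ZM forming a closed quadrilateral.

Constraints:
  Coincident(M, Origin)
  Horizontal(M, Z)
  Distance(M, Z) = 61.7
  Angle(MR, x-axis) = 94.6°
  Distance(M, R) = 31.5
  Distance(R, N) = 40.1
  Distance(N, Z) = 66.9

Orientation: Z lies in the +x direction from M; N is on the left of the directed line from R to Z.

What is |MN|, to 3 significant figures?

64.0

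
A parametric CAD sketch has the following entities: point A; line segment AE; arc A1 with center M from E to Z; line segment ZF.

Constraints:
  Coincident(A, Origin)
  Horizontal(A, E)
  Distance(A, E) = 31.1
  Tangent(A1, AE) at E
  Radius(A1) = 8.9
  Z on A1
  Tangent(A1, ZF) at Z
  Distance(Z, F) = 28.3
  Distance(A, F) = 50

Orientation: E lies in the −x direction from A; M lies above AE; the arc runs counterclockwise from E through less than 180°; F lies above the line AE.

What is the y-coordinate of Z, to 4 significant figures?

11.78

A is at the origin; A and E share the same y with |AE| = 31.1 and E on the −x side, so E = (-31.10, 0.000). A1 meets AE tangentially, so ME is at right angles to AE, so M = E + (0, 8.9) = (-31.10, 8.900). Since MZ ⟂ ZF (tangency), |MF| = √(8.9² + 28.3²) = 29.67 regardless of where Z sits on A1. So F lies on both circle(A, 50.0) and circle(M, 29.67); the above-AE intersection is F = (-31.83, 38.56). Z is the foot of the tangent from F: Z = (-22.68, 11.78).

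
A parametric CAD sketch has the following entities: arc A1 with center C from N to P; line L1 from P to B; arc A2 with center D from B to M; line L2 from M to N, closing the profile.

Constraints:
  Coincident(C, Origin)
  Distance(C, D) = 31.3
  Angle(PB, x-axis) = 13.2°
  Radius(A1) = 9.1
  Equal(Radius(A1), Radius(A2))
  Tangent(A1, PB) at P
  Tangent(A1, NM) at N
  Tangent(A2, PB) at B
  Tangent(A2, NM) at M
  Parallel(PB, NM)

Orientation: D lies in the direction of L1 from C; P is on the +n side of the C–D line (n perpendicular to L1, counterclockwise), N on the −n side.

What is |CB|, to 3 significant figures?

32.6

The slot axis is L1's direction at 13.2°, so u = (cos 13.2°, sin 13.2°) = (0.974, 0.228) and n = (−sin 13.2°, cos 13.2°) = (-0.228, 0.974). C is at the origin and D lies 31.3 along u from C, so D = 31.3·u = (30.5, 7.15). Tangency of A1 to both parallel lines with radius 9.1 puts P and N at C ± 9.1·n: P = (-2.08, 8.86), N = (2.08, -8.86). Equal radii place B and M the same way about D: B = D + 9.1·n = (28.4, 16.0), M = D − 9.1·n = (32.6, -1.71). Then |CB| = |B − C| = 32.6.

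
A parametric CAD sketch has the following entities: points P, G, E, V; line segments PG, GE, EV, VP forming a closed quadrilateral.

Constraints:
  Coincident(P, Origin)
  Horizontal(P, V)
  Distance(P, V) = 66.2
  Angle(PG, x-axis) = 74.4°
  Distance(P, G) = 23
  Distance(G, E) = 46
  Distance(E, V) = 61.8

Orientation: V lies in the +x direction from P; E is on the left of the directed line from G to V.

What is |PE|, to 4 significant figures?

67.10

Checks: |GE| = 46.00 ✓; |EV| = 61.80 ✓.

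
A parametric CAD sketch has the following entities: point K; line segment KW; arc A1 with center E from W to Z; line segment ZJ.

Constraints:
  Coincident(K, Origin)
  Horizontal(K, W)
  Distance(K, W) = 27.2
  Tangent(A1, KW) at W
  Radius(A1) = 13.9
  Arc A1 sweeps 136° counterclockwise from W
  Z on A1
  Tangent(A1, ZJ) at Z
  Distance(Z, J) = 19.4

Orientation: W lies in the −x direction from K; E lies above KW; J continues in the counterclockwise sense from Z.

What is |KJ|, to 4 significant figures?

48.88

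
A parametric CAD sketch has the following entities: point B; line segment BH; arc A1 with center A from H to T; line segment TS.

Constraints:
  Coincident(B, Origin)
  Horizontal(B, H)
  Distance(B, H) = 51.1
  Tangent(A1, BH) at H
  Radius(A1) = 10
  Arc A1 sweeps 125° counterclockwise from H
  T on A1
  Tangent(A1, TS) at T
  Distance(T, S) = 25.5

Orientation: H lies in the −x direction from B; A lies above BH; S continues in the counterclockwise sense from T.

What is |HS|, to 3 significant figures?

37.2

On A1, H sits at bearing -90° from A; a 125° counterclockwise sweep puts T at bearing 35°, so T = A + 10.0·(cos 35°, sin 35°) = (-42.9, 15.7). Tangency of A1 to TS means the radius AT is perpendicular to TS, so TS runs along (−sin 35°, cos 35°); with |TS| = 25.5, S = (-57.5, 36.6). Then |HS| = |S − H| = 37.2.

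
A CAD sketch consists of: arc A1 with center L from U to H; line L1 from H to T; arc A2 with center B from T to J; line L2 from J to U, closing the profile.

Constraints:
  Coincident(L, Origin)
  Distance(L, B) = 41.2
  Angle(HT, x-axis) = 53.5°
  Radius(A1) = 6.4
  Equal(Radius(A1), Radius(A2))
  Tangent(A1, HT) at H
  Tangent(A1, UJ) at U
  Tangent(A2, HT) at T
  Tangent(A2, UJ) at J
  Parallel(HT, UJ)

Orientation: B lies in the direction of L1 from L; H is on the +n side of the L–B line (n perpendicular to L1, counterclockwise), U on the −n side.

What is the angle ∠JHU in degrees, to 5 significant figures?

72.741°

The slot axis is L1's direction at 53.5°, so u = (cos 53.5°, sin 53.5°) = (0.59482, 0.80386) and n = (−sin 53.5°, cos 53.5°) = (-0.80386, 0.59482). L is at the origin and B lies 41.2 along u from L, so B = 41.2·u = (24.507, 33.119). Tangency of A1 to both parallel lines with radius 6.4 puts H and U at L ± 6.4·n: H = (-5.1447, 3.8069), U = (5.1447, -3.8069). Equal radii place T and J the same way about B: T = B + 6.4·n = (19.362, 36.926), J = B − 6.4·n = (29.651, 29.312). Then cos ∠JHU = HJ·HU / (|HJ||HU|), giving 72.741°.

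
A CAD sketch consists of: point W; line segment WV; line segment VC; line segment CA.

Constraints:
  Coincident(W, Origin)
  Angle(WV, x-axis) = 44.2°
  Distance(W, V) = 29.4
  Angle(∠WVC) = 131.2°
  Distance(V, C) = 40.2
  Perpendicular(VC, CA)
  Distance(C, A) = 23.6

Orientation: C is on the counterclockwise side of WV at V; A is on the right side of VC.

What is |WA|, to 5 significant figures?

75.090

∠WVC = 131.2°, so VC runs at 44.2° + (180° − 131.2°) = 93.000° from the x-axis; with |VC| = 40.2, C = V + 40.2·(cos 93.000°, sin 93.000°) = (18.973, 60.642). The perpendicularity gives CA at right angles to VC; with |CA| = 23.6 on the right of VC, A = C + 23.6·(0.99863, 0.052336) = (42.541, 61.877). Then |WA| = |A − W| = 75.090.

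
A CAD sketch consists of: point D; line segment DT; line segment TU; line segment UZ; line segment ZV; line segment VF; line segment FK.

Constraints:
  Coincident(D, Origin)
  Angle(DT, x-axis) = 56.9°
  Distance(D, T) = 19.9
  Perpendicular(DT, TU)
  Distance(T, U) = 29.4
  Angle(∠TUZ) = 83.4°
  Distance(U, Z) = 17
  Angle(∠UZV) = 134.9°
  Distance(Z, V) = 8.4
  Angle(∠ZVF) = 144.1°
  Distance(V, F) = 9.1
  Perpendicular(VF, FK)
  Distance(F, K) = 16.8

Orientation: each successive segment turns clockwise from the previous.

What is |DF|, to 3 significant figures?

12.0

∠UZV = 134.9° gives ZV at -175° from the x-axis; with |ZV| = 8.4, V = (16.3, -13.2). ∠ZVF = 144.1° gives VF at 149° from the x-axis; with |VF| = 9.1, F = (8.45, -8.58). Then |DF| = |F − D| = 12.0.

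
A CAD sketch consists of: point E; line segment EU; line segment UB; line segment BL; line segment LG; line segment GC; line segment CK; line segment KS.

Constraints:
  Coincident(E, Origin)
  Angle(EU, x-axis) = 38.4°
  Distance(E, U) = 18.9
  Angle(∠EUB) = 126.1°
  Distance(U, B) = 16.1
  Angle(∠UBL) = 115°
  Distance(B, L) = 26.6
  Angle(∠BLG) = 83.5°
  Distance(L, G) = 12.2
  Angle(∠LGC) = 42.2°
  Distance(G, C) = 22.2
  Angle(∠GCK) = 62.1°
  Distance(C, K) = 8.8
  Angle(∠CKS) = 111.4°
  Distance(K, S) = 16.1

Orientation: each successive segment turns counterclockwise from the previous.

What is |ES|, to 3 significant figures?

35.9

∠GCK = 62.1° gives CK at 150° from the x-axis; with |CK| = 8.8, K = (-2.45, 42.5). ∠CKS = 111.4° gives KS at -142° from the x-axis; with |KS| = 16.1, S = (-15.1, 32.5). Then |ES| = |S − E| = 35.9.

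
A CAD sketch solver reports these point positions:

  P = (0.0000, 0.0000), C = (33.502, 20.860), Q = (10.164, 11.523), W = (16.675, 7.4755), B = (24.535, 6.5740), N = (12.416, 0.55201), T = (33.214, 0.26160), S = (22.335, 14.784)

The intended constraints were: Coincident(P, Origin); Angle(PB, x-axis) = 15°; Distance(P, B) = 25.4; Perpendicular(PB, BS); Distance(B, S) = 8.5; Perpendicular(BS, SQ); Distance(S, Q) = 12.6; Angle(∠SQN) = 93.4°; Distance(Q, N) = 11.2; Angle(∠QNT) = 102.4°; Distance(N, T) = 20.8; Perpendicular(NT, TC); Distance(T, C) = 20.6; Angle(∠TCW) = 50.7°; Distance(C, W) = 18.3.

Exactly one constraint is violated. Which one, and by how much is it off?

Distance(C, W) = 18.3 — off by 3.20.

P = (0.00, 0.00) ✓; PB at 15.00° ✓; |PB| = 25.40 ✓; ∠(PB, BS) = 90.00° ✓; |BS| = 8.500 ✓; ∠(BS, SQ) = 90.00° ✓; |SQ| = 12.60 ✓; ∠SQN = 93.40° ✓; |QN| = 11.20 ✓; ∠QNT = 102.4° ✓; |NT| = 20.80 ✓; ∠(NT, TC) = 90.00° ✓; |TC| = 20.60 ✓; ∠TCW = 50.70° ✓; |CW| = 21.50 ✗.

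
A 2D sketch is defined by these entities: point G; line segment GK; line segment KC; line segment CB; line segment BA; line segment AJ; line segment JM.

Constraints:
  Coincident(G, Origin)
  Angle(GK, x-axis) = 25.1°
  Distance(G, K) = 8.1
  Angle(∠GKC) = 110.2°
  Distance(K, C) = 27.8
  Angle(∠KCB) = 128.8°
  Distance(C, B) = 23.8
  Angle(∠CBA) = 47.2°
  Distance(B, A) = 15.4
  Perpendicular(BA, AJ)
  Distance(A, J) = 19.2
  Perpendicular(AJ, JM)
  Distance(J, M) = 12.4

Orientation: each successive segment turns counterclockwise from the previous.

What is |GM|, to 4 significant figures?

44.66

The perpendicularity gives AJ at right angles to BA, so AJ runs at 8.900°; with |AJ| = 19.2, J = (6.558, 32.16). AJ ⟂ JM, so JM runs at 98.90°; with |JM| = 12.4, M = (4.639, 44.42). Then |GM| = |M − G| = 44.66.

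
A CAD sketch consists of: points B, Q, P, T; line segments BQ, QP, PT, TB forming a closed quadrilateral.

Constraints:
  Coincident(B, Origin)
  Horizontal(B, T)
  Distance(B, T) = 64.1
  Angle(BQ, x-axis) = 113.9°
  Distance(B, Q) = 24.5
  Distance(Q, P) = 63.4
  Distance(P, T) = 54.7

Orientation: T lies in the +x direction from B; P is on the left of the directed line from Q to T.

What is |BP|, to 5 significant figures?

69.407

B is at the origin; B and T share the same y with |BT| = 64.1 and T in +x, so T = (64.1, 0). BQ runs at 113.9° with |BQ| = 24.5, so Q = (-9.9260, 22.399). P is determined by |QP| = 63.4 and |PT| = 54.7 together: it lies at the intersection of circle(Q, 63.4) and circle(T, 54.7). With |QT| = 77.341, the foot of the radical line on QT is 45.313 from Q and the perpendicular offset is √(63.4² − 45.313²) = 44.343. Taking the left-of-QT solution: P = (46.287, 51.718).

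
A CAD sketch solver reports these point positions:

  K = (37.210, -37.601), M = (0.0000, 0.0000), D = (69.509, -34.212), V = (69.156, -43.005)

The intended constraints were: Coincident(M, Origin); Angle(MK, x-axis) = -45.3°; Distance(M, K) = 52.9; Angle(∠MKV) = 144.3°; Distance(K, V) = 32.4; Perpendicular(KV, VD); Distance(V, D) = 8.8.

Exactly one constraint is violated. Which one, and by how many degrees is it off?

Perpendicular(KV, VD) — off by 7.30°.

M = (0.00, 0.00) ✓; MK at -45.30° ✓; |MK| = 52.90 ✓; ∠MKV = 144.3° ✓; |KV| = 32.40 ✓; ∠(KV, VD) = 97.30° ✗; |VD| = 8.800 ✓.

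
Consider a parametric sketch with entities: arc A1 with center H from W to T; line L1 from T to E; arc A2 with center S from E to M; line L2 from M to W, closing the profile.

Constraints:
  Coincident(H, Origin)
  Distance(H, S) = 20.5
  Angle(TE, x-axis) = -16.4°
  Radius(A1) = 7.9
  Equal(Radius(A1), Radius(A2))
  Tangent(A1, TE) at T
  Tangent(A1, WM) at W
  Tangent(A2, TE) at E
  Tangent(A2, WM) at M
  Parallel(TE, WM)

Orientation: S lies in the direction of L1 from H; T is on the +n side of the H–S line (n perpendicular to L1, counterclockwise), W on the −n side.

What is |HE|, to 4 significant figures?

21.97

The slot axis is L1's direction at -16.4°, so u = (cos -16.4°, sin -16.4°) = (0.9593, -0.2823) and n = (−sin -16.4°, cos -16.4°) = (0.2823, 0.9593). H is at the origin and S lies 20.5 along u from H, so S = 20.5·u = (19.67, -5.788). Tangency of A1 to both parallel lines with radius 7.9 puts T and W at H ± 7.9·n: T = (2.230, 7.579), W = (-2.230, -7.579). Equal radii place E and M the same way about S: E = S + 7.9·n = (21.90, 1.791), M = S − 7.9·n = (17.44, -13.37). Then |HE| = |E − H| = 21.97.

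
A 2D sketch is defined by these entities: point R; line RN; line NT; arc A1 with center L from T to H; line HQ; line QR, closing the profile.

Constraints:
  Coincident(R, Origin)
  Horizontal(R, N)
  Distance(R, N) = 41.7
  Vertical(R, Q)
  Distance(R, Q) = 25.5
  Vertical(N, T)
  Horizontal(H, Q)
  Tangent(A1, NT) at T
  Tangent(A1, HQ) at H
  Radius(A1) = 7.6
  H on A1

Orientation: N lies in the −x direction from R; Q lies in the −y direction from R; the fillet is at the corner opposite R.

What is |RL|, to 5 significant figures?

38.513

R and Q share the same x with |RQ| = 25.5 and Q on the −y side, so Q = (0.0000, -25.500). The virtual corner opposite R is at (-41.700, -25.500). Tangency of A1 to NT means the radius LT is perpendicular to NT and the tangent condition forces LH to be normal to HQ, with radius 7.6, so the center L sits 7.6 in from both sides at L = (-34.100, -17.900). Then |RL| = |L − R| = 38.513.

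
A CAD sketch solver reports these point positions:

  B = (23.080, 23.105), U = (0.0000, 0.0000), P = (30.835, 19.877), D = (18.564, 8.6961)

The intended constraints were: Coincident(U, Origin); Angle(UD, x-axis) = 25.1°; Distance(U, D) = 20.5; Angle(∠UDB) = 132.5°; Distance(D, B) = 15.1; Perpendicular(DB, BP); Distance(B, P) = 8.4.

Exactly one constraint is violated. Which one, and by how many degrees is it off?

Perpendicular(DB, BP) — off by 5.20°.

U = (0.00, 0.00) ✓; UD at 25.10° ✓; |UD| = 20.50 ✓; ∠UDB = 132.5° ✓; |DB| = 15.10 ✓; ∠(DB, BP) = 95.20° ✗; |BP| = 8.400 ✓.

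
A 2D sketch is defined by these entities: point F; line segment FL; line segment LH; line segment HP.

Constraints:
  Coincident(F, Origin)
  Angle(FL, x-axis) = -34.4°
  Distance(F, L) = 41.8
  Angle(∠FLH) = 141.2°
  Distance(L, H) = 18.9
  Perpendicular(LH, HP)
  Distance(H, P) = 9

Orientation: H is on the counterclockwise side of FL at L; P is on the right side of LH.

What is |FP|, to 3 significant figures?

62.4

F is at the origin; FL runs at -34.4° with length 41.8, so L = 41.8·(cos -34.4°, sin -34.4°) = (34.5, -23.6). ∠FLH = 141.2°, so LH runs at -34.4° + (180° − 141.2°) = 4.40° from the x-axis; with |LH| = 18.9, H = L + 18.9·(cos 4.40°, sin 4.40°) = (53.3, -22.2). LH ⟂ HP; with |HP| = 9.0 on the right of LH, P = H + 9.0·(0.0767, -0.997) = (54.0, -31.1). Then |FP| = |P − F| = 62.4.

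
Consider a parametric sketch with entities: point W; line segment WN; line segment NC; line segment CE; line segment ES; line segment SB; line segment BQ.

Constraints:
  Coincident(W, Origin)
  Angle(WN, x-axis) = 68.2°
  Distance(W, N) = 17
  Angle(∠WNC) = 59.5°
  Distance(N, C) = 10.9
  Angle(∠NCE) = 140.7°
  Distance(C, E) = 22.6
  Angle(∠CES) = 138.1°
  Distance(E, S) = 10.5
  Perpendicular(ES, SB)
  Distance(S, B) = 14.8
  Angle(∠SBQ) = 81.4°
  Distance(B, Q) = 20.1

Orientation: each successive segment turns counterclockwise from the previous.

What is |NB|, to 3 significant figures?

31.0

∠CES = 138.1° gives ES at -90.1° from the x-axis; with |ES| = 10.5, S = (-19.6, -13.2). The perpendicularity gives SB at right angles to ES, so SB runs at -0.100°; with |SB| = 14.8, B = (-4.80, -13.2). Then |NB| = |B − N| = 31.0.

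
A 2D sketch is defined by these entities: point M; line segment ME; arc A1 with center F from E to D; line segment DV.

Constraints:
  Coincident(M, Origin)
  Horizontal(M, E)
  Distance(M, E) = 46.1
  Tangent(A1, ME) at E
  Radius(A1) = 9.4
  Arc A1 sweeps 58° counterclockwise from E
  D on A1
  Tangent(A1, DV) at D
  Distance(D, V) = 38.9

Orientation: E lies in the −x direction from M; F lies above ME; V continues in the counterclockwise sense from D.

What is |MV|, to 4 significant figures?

41.31

On A1, E sits at bearing -90° from F; a 58° counterclockwise sweep puts D at bearing -32°, so D = F + 9.4·(cos -32°, sin -32°) = (-38.13, 4.419). Tangency of A1 to DV means the radius FD is perpendicular to DV, so DV runs along (−sin -32°, cos -32°); with |DV| = 38.9, V = (-17.51, 37.41). Then |MV| = |V − M| = 41.31.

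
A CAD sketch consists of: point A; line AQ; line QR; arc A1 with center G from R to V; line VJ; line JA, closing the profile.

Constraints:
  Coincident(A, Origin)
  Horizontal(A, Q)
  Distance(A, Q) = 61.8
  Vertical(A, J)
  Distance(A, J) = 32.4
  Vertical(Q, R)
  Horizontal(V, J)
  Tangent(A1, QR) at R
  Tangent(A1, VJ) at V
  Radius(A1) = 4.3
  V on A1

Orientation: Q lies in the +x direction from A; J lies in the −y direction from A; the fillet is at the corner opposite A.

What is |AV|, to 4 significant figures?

66.00

A is at the origin; A and Q share the same y with |AQ| = 61.8 and Q on the +x side, so Q = (61.80, 0.000). A and J share the same x with |AJ| = 32.4 and J on the −y side, so J = (0.000, -32.40). The virtual corner opposite A is at (61.80, -32.40). Tangency of A1 to QR means the radius GR is perpendicular to QR and tangency of A1 to VJ means the radius GV is perpendicular to VJ, with radius 4.3, so the center G sits 4.3 in from both sides at G = (57.50, -28.10). That places the tangent points at R = (61.80, -28.10) on QR and V = (57.50, -32.40) on VJ. Then |AV| = |V − A| = 66.00.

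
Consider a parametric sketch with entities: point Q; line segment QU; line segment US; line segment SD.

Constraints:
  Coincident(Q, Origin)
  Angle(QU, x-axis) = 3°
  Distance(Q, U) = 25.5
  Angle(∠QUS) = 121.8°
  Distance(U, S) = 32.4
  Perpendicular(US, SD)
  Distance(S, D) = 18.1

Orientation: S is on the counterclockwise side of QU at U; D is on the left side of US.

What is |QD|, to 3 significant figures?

46.0

Q is at the origin; QU runs at 3.0° with length 25.5, so U = 25.5·(cos 3.0°, sin 3.0°) = (25.5, 1.33). ∠QUS = 121.8°, so US runs at 3.0° + (180° − 121.8°) = 61.2° from the x-axis; with |US| = 32.4, S = U + 32.4·(cos 61.2°, sin 61.2°) = (41.1, 29.7). US ⟂ SD; with |SD| = 18.1 on the left of US, D = S + 18.1·(-0.876, 0.482) = (25.2, 38.4). Then |QD| = |D − Q| = 46.0.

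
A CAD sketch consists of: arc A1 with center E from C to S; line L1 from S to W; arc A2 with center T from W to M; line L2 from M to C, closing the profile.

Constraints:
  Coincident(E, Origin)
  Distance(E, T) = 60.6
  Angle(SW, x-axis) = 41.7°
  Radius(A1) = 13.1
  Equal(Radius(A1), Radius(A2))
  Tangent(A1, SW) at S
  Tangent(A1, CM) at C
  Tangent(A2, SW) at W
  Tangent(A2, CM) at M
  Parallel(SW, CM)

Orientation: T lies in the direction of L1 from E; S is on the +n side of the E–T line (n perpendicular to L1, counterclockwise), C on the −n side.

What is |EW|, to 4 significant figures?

62.00

The slot axis is L1's direction at 41.7°, so u = (cos 41.7°, sin 41.7°) = (0.7466, 0.6652) and n = (−sin 41.7°, cos 41.7°) = (-0.6652, 0.7466). E is at the origin and T lies 60.6 along u from E, so T = 60.6·u = (45.25, 40.31). Tangency of A1 to both parallel lines with radius 13.1 puts S and C at E ± 13.1·n: S = (-8.715, 9.781), C = (8.715, -9.781). Equal radii place W and M the same way about T: W = T + 13.1·n = (36.53, 50.09), M = T − 13.1·n = (53.96, 30.53). Then |EW| = |W − E| = 62.00.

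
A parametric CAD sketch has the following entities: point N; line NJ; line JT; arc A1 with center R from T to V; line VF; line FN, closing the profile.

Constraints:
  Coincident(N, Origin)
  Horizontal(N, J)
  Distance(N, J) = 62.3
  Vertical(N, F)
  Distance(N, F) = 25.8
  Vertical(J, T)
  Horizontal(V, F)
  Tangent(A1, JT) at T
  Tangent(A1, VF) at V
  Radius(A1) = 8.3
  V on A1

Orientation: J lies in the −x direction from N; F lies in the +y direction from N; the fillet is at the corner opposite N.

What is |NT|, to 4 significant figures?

64.71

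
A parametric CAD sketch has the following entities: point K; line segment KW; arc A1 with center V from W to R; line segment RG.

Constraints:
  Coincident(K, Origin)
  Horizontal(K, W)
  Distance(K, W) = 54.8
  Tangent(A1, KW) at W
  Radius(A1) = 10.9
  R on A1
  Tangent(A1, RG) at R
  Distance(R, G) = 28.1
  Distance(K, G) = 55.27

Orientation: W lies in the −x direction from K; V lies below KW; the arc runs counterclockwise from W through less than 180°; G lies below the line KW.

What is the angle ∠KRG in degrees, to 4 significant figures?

57.91°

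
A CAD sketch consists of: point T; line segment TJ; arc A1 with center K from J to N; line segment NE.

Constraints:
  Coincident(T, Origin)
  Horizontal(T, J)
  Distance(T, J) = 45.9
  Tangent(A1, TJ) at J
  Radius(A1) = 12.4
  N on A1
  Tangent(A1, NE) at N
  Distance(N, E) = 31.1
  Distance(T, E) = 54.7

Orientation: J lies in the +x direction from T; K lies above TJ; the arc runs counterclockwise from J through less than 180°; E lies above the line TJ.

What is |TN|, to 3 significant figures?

58.7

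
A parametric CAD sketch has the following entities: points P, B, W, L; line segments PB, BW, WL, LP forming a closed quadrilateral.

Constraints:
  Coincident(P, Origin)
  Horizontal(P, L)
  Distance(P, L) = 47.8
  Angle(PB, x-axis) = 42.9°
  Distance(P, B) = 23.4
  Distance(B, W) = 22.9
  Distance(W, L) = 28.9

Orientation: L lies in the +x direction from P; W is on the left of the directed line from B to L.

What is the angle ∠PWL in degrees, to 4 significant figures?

75.59°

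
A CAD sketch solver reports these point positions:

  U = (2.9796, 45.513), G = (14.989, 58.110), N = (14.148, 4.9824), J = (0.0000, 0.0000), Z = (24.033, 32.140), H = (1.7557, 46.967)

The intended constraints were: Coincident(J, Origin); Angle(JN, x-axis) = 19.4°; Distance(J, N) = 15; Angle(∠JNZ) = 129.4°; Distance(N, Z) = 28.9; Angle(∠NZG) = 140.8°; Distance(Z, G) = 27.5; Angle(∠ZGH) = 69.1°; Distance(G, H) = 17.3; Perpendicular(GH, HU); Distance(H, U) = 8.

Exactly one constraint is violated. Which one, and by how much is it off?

Distance(H, U) = 8 — off by 6.10.

J = (0.00, 0.00) ✓; JN at 19.40° ✓; |JN| = 15.00 ✓; ∠JNZ = 129.4° ✓; |NZ| = 28.90 ✓; ∠NZG = 140.8° ✓; |ZG| = 27.50 ✓; ∠ZGH = 69.10° ✓; |GH| = 17.30 ✓; ∠(GH, HU) = 89.99° ✓; |HU| = 1.901 ✗.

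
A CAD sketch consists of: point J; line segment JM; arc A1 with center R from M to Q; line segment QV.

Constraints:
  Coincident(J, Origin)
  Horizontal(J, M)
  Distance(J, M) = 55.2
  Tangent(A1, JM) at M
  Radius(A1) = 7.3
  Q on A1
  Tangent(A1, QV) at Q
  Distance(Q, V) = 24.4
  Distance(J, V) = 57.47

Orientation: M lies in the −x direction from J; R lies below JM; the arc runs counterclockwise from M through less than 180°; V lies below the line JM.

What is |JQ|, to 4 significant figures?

62.34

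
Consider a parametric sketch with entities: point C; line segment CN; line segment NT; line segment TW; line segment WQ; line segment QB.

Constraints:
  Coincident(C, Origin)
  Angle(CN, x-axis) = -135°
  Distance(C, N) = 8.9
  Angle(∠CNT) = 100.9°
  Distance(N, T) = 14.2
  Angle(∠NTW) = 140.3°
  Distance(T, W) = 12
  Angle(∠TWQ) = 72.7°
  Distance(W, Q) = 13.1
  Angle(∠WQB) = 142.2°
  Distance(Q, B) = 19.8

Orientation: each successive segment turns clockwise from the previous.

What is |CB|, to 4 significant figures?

7.125

∠TWQ = 72.7° gives WQ at -1.100° from the x-axis; with |WQ| = 13.1, Q = (-8.302, 12.94). ∠WQB = 142.2° gives QB at -38.90° from the x-axis; with |QB| = 19.8, B = (7.107, 0.5062). Then |CB| = |B − C| = 7.125.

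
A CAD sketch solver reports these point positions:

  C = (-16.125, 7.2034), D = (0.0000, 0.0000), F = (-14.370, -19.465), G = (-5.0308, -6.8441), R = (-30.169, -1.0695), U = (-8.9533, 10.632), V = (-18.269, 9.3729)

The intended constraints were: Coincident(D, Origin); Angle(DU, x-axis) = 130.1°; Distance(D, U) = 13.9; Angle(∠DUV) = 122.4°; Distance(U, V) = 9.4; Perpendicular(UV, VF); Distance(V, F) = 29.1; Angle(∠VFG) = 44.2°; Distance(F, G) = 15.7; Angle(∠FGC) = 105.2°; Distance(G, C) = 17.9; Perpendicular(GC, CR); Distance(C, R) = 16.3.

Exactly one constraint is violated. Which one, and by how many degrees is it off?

Perpendicular(GC, CR) — off by 7.80°.

D = (0.00, 0.00) ✓; DU at 130.1° ✓; |DU| = 13.90 ✓; ∠DUV = 122.4° ✓; |UV| = 9.400 ✓; ∠(UV, VF) = 90.00° ✓; |VF| = 29.10 ✓; ∠VFG = 44.20° ✓; |FG| = 15.70 ✓; ∠FGC = 105.2° ✓; |GC| = 17.90 ✓; ∠(GC, CR) = 82.20° ✗; |CR| = 16.30 ✓.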